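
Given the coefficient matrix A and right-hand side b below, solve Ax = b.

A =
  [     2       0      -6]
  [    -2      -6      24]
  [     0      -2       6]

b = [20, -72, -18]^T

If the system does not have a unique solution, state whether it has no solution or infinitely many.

no solution

Row-reduce:
R1 ← R1 / (2).
R2 ← R2 + 2·R1.
R2 ← R2 / (-6).
R3 ← R3 + 2·R2.
Row 3 reduces to 0 = -2/3, a contradiction. The system is inconsistent.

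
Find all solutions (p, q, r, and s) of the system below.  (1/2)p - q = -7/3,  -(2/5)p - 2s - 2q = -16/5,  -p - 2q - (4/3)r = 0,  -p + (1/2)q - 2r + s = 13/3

p = -2, q = 4/3, r = -1/2, s = 2/3

Row-reduce the augmented matrix:
R1 ← R1 / (1/2).
R2 ← R2 + 2/5·R1.
R3 ← R3 + 1·R1.
R4 ← R4 + 1·R1.
R2 ← R2 / (-14/5).
R1 ← R1 + 2·R2.
R3 ← R3 + 4·R2.
R4 ← R4 + 3/2·R2.
R3 ← R3 / (-4/3).
R4 ← R4 + 2·R3.
R4 ← R4 / (-31/14).
R1 ← R1 − 10/7·R4.
R2 ← R2 − 5/7·R4.
R3 ← R3 + 15/7·R4.
Reading off the reduced rows gives p = -2, q = 4/3, r = -1/2, s = 2/3.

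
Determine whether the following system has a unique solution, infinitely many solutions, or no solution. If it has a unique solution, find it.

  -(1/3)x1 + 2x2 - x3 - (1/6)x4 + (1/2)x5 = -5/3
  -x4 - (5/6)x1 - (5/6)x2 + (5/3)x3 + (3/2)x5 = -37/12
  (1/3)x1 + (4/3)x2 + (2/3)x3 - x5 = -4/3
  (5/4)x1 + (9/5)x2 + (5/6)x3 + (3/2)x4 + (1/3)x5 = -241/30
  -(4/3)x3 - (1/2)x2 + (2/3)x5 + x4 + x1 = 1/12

Row-reduce the augmented matrix:
R1 ← R1 / (-1/3).
R2 ← R2 + 5/6·R1.
R3 ← R3 − 1/3·R1.
R4 ← R4 − 5/4·R1.
R5 ← R5 − 1·R1.
R2 ← R2 / (-35/6).
R1 ← R1 + 6·R2.
R3 ← R3 − 10/3·R2.
R4 ← R4 − 93/10·R2.
R5 ← R5 − 11/2·R2.
R3 ← R3 / (43/21).
R1 ← R1 + 9/7·R3.
R2 ← R2 + 5/7·R3.
R4 ← R4 − 313/84·R3.
R5 ← R5 + 17/42·R3.
R4 ← R4 / (919/1075).
R1 ← R1 − 169/215·R4.
R2 ← R2 + 16/215·R4.
R3 ← R3 + 21/86·R4.
R5 ← R5 + 32/215·R4.
R5 ← R5 / (2664/919).
R1 ← R1 + 54875/11028·R5.
R2 ← R2 − 320/2757·R5.
R3 ← R3 − 5557/7352·R5.
R4 ← R4 − 42013/11028·R5.
Reading off the reduced rows gives x1 = 0, x2 = -3/2, x3 = -2, x4 = -2, x5 = -2.

x1 = 0, x2 = -3/2, x3 = -2, x4 = -2, x5 = -2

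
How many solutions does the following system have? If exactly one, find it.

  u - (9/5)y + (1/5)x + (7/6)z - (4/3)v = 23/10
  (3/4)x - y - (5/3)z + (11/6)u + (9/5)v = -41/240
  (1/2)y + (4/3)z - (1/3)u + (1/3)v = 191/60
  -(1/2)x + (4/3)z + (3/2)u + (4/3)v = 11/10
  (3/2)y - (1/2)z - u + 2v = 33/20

Row-reduce the augmented matrix:
R1 ← R1 / (1/5).
R2 ← R2 − 3/4·R1.
R4 ← R4 + 1/2·R1.
R2 ← R2 / (23/4).
R1 ← R1 + 9·R2.
R3 ← R3 − 1/2·R2.
R4 ← R4 + 9/2·R2.
R5 ← R5 − 3/2·R2.
R3 ← R3 / (171/92).
R1 ← R1 + 250/69·R3.
R2 ← R2 + 145/138·R3.
R4 ← R4 + 11/23·R3.
R5 ← R5 − 99/92·R3.
R4 ← R4 / (2521/1026).
R1 ← R1 − 2578/1539·R4.
R2 ← R2 + 658/1539·R4.
R3 ← R3 + 46/513·R4.
R5 ← R5 + 23/57·R4.
R5 ← R5 / (11471/12605).
R1 ← R1 − 47444/37815·R5.
R2 ← R2 − 60626/37815·R5.
R3 ← R3 + 252/12605·R5.
R4 ← R4 − 3340/2521·R5.
Reading off the reduced rows gives x = 9/4, y = -7/3, z = 11/5, u = -9/4, v = 2.

x = 9/4, y = -7/3, z = 11/5, u = -9/4, v = 2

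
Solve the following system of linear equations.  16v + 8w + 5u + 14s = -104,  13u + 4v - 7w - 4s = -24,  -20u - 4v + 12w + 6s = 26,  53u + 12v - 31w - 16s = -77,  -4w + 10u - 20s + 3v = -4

Row-reduce:
R1 ← R1 / (5).
R2 ← R2 − 13·R1.
R3 ← R3 + 20·R1.
R4 ← R4 − 53·R1.
R5 ← R5 − 10·R1.
R2 ← R2 / (-188/5).
R1 ← R1 − 16/5·R2.
R3 ← R3 − 60·R2.
R4 ← R4 + 788/5·R2.
R5 ← R5 + 29·R2.
R3 ← R3 / (-17/47).
R1 ← R1 + 36/47·R3.
R2 ← R2 − 139/188·R3.
R4 ← R4 − 34/47·R3.
R5 ← R5 − 271/188·R3.
Swap R4 and R5.
R4 ← R4 / (-907/34).
R1 ← R1 − 78/17·R4.
R2 ← R2 + 135/34·R4.
R3 ← R3 − 116/17·R4.
Row 5 reduces to 0 = -1, a contradiction. The system is inconsistent.

no solution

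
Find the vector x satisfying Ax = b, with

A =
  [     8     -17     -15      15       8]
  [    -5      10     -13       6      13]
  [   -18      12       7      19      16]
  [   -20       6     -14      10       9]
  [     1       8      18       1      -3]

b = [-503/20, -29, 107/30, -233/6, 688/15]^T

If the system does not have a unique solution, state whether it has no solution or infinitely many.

Row-reduce the augmented matrix:
R1 ← R1 / (8).
R2 ← R2 + 5·R1.
R3 ← R3 + 18·R1.
R4 ← R4 + 20·R1.
R5 ← R5 − 1·R1.
R2 ← R2 / (-5/8).
R1 ← R1 + 17/8·R2.
R3 ← R3 + 105/4·R2.
R4 ← R4 + 73/2·R2.
R5 ← R5 − 81/8·R2.
R3 ← R3 / (913).
R1 ← R1 − 371/5·R3.
R2 ← R2 − 179/5·R3.
R4 ← R4 − 6276/5·R3.
R5 ← R5 + 1713/5·R3.
R4 ← R4 / (-160408/4565).
R1 ← R1 + 10073/4565·R4.
R2 ← R2 + 6152/4565·R4.
R3 ← R3 + 593/913·R4.
R5 ← R5 − 117224/4565·R4.
R5 ← R5 / (-99267/20051).
R1 ← R1 − 53795/160408·R5.
R2 ← R2 − 12941/20051·R5.
R3 ← R3 + 39121/160408·R5.
R4 ← R4 − 135071/160408·R5.
Reading off the reduced rows gives x_1 = 6/5, x_2 = 5/4, x_3 = 3/2, x_4 = 5/3, x_5 = -2.

x_1 = 6/5, x_2 = 5/4, x_3 = 3/2, x_4 = 5/3, x_5 = -2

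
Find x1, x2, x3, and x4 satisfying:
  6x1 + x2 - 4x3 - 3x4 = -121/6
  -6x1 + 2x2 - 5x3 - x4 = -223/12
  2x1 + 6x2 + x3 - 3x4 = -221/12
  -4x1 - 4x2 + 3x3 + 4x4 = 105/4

x1 = -1/3, x2 = -8/3, x3 = 11/4, x4 = 3/2

Row-reduce the augmented matrix:
R1 ← R1 / (6).
R2 ← R2 + 6·R1.
R3 ← R3 − 2·R1.
R4 ← R4 + 4·R1.
R2 ← R2 / (3).
R1 ← R1 − 1/6·R2.
R3 ← R3 − 17/3·R2.
R4 ← R4 + 10/3·R2.
R3 ← R3 / (58/3).
R1 ← R1 + 1/6·R3.
R2 ← R2 + 3·R3.
R4 ← R4 + 29/3·R3.
R4 ← R4 / (1/3).
R1 ← R1 + 20/87·R4.
R2 ← R2 + 41/87·R4.
R3 ← R3 − 25/87·R4.
Reading off the reduced rows gives x1 = -1/3, x2 = -8/3, x3 = 11/4, x4 = 3/2.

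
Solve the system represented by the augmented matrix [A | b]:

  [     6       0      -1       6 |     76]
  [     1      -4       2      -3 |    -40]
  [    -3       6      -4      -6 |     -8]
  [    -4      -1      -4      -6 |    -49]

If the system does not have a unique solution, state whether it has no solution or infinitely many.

x_1 = 6, x_2 = 5, x_3 = -4, x_4 = 6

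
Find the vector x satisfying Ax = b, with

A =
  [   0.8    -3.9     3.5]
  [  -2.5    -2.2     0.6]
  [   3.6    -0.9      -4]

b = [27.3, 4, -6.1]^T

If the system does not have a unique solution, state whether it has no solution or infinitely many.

Row-reduce the augmented matrix:
R1 ← R1 / (4/5).
R2 ← R2 + 5/2·R1.
R3 ← R3 − 18/5·R1.
R2 ← R2 / (-1151/80).
R1 ← R1 + 39/8·R2.
R3 ← R3 − 333/20·R2.
R3 ← R3 / (-73643/11510).
R1 ← R1 − 536/1151·R3.
R2 ← R2 + 923/1151·R3.
Reading off the reduced rows gives x_1 = 2, x_2 = -3, x_3 = 4.

x_1 = 2, x_2 = -3, x_3 = 4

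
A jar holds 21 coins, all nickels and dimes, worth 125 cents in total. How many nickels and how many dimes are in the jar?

nickels: 17, dimes: 4

Let n = nickels, d = dimes.
  n + d = 21
  5n + 10d = 125
From equation 1: n = 21 − d.
Substitute into equation 2 and solve: d = 4.
Then n = 17.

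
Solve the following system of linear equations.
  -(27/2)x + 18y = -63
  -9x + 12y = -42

Row-reduce:
R1 ← R1 / (-27/2).
R2 ← R2 + 9·R1.
Rank is 1 with 2 unknowns, leaving y free.

infinitely many solutions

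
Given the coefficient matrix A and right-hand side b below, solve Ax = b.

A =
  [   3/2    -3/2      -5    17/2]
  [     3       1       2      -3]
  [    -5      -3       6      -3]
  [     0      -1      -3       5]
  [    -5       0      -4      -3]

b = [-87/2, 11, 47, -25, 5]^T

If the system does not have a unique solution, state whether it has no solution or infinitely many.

no solution

Row-reduce:
R1 ← R1 / (3/2).
R2 ← R2 − 3·R1.
R3 ← R3 + 5·R1.
R5 ← R5 + 5·R1.
R2 ← R2 / (4).
R1 ← R1 + 1·R2.
R3 ← R3 + 8·R2.
R4 ← R4 + 1·R2.
R5 ← R5 + 5·R2.
R3 ← R3 / (40/3).
R1 ← R1 + 1/3·R3.
R2 ← R2 − 3·R3.
R5 ← R5 + 17/3·R3.
Swap R4 and R5.
R4 ← R4 / (-59/10).
R1 ← R1 − 3/10·R4.
R2 ← R2 + 17/10·R4.
R3 ← R3 + 11/10·R4.
Row 5 reduces to 0 = -1/2, a contradiction. The system is inconsistent.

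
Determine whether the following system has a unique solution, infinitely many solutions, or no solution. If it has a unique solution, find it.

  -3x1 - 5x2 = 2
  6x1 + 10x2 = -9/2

no solution

Row-reduce:
R1 ← R1 / (-3).
R2 ← R2 − 6·R1.
Row 2 reduces to 0 = -1/2, a contradiction. The system is inconsistent.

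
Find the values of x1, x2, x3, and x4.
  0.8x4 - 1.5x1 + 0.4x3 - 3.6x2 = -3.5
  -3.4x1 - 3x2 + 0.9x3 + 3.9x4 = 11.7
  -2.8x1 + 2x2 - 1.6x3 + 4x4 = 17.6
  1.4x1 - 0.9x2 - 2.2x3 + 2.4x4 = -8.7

x1 = -3, x2 = 3, x3 = 3, x4 = 2

Row-reduce the augmented matrix:
R1 ← R1 / (-3/2).
R2 ← R2 + 17/5·R1.
R3 ← R3 + 14/5·R1.
R4 ← R4 − 7/5·R1.
R2 ← R2 / (129/25).
R1 ← R1 − 12/5·R2.
R3 ← R3 − 218/25·R2.
R4 ← R4 + 213/50·R2.
R3 ← R3 / (-4519/1935).
R1 ← R1 + 34/129·R3.
R2 ← R2 + 1/774·R3.
R4 ← R4 + 4727/2580·R3.
R4 ← R4 / (128098/22595).
R1 ← R1 + 6276/4519·R4.
R2 ← R2 − 1830/4519·R4.
R3 ← R3 − 1973/4519·R4.
Reading off the reduced rows gives x1 = -3, x2 = 3, x3 = 3, x4 = 2.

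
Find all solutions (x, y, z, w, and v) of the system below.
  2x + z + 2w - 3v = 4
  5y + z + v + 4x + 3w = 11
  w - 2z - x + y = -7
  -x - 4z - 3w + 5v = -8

infinitely many solutions

Row-reduce:
R1 ← R1 / (2).
R2 ← R2 − 4·R1.
R3 ← R3 + 1·R1.
R4 ← R4 + 1·R1.
R2 ← R2 / (5).
R3 ← R3 − 1·R2.
R3 ← R3 / (-13/10).
R1 ← R1 − 1/2·R3.
R2 ← R2 + 1/5·R3.
R4 ← R4 + 7/2·R3.
R4 ← R4 / (-103/13).
R1 ← R1 − 24/13·R4.
R2 ← R2 + 7/13·R4.
R3 ← R3 + 22/13·R4.
Rank is 4 with 5 unknowns, leaving v free.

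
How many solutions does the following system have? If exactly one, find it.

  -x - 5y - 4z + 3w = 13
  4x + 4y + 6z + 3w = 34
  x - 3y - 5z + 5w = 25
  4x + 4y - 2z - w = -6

Row-reduce the augmented matrix:
R1 ← R1 / (-1).
R2 ← R2 − 4·R1.
R3 ← R3 − 1·R1.
R4 ← R4 − 4·R1.
R2 ← R2 / (-16).
R1 ← R1 − 5·R2.
R3 ← R3 + 8·R2.
R4 ← R4 + 16·R2.
R3 ← R3 / (-4).
R1 ← R1 − 7/8·R3.
R2 ← R2 − 5/8·R3.
R4 ← R4 + 8·R3.
R4 ← R4 / (-5).
R1 ← R1 − 115/64·R4.
R2 ← R2 + 55/64·R4.
R3 ← R3 + 1/8·R4.
Reading off the reduced rows gives x = 2, y = -1, z = 2, w = 6.

x = 2, y = -1, z = 2, w = 6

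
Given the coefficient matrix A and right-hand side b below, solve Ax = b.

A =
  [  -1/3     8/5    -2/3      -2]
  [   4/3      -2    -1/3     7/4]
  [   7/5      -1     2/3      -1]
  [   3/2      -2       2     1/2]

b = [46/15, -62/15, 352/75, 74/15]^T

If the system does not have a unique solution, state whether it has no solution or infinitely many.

x_1 = 12/5, x_2 = 2, x_3 = 3, x_4 = -4/3

Row-reduce the augmented matrix:
R1 ← R1 / (-1/3).
R2 ← R2 − 4/3·R1.
R3 ← R3 − 7/5·R1.
R4 ← R4 − 3/2·R1.
R2 ← R2 / (22/5).
R1 ← R1 + 24/5·R2.
R3 ← R3 − 143/25·R2.
R4 ← R4 − 26/5·R2.
R3 ← R3 / (53/30).
R1 ← R1 + 14/11·R3.
R2 ← R2 + 15/22·R3.
R4 ← R4 − 28/11·R3.
R4 ← R4 / (1687/2332).
R1 ← R1 + 2025/1166·R4.
R2 ← R2 + 1115/583·R4.
R3 ← R3 + 153/212·R4.
Reading off the reduced rows gives x_1 = 12/5, x_2 = 2, x_3 = 3, x_4 = -4/3.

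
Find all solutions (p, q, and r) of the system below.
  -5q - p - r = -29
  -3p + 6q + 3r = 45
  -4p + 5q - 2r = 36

Row-reduce the augmented matrix:
R1 ← R1 / (-1).
R2 ← R2 + 3·R1.
R3 ← R3 + 4·R1.
R2 ← R2 / (21).
R1 ← R1 − 5·R2.
R3 ← R3 − 25·R2.
R3 ← R3 / (-36/7).
R1 ← R1 + 3/7·R3.
R2 ← R2 − 2/7·R3.
Reading off the reduced rows gives p = -2, q = 6, r = 1.

p = -2, q = 6, r = 1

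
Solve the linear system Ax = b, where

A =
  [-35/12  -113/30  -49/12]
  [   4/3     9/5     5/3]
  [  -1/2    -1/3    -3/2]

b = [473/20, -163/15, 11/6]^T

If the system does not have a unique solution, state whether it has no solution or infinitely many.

no solution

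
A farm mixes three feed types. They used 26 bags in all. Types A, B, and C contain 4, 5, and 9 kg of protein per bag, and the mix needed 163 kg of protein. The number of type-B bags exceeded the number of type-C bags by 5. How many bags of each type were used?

type-A bags: 3, type-B bags: 14, type-C bags: 9

Let a = type-A bags, b = type-B bags, c = type-C bags.
  a + b + c = 26
  4a + 5b + 9c = 163
  b - c = 5
Row-reduce the augmented matrix:
R2 ← R2 − 4·R1.
R1 ← R1 − 1·R2.
R3 ← R3 − 1·R2.
R3 ← R3 / (-6).
R1 ← R1 + 4·R3.
R2 ← R2 − 5·R3.
Reading off the reduced rows gives a = 3, b = 14, c = 9.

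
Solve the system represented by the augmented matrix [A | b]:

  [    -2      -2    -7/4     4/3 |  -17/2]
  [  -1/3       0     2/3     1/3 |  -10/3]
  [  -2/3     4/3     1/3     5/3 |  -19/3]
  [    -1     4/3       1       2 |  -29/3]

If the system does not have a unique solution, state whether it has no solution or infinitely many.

Row-reduce:
R1 ← R1 / (-2).
R2 ← R2 + 1/3·R1.
R3 ← R3 + 2/3·R1.
R4 ← R4 + 1·R1.
R2 ← R2 / (1/3).
R1 ← R1 − 1·R2.
R3 ← R3 − 2·R2.
R4 ← R4 − 7/3·R2.
R3 ← R3 / (-29/6).
R1 ← R1 + 2·R3.
R2 ← R2 − 23/8·R3.
R4 ← R4 + 29/6·R3.
Rank is 3 with 4 unknowns, leaving x_4 free.

infinitely many solutions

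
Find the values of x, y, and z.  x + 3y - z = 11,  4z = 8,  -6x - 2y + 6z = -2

x = 1, y = 4, z = 2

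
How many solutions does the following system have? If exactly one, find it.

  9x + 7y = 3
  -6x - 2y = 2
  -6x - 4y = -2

no solution

Row-reduce:
R1 ← R1 / (9).
R2 ← R2 + 6·R1.
R3 ← R3 + 6·R1.
R2 ← R2 / (8/3).
R1 ← R1 − 7/9·R2.
R3 ← R3 − 2/3·R2.
Row 3 reduces to 0 = -1, a contradiction. The system is inconsistent.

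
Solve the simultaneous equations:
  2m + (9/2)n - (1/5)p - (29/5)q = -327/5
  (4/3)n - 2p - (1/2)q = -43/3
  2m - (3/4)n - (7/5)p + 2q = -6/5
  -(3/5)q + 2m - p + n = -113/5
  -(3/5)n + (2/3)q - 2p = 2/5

m = -6, n = -4, p = 3, q = 6

Row-reduce the augmented matrix:
R1 ← R1 / (2).
R3 ← R3 − 2·R1.
R4 ← R4 − 2·R1.
R2 ← R2 / (4/3).
R1 ← R1 − 9/4·R2.
R3 ← R3 + 21/4·R2.
R4 ← R4 + 7/2·R2.
R5 ← R5 + 3/5·R2.
R3 ← R3 / (-363/40).
R1 ← R1 − 131/40·R3.
R2 ← R2 + 3/2·R3.
R4 ← R4 + 121/20·R3.
R5 ← R5 + 29/10·R3.
Swap R4 and R5.
R4 ← R4 / (-5161/3630).
R1 ← R1 − 233/4840·R4.
R2 ← R2 + 162/121·R4.
R3 ← R3 + 311/484·R4.
R5 reduces to 0 = 0, so the extra equation is consistent.
Reading off the reduced rows gives m = -6, n = -4, p = 3, q = 6.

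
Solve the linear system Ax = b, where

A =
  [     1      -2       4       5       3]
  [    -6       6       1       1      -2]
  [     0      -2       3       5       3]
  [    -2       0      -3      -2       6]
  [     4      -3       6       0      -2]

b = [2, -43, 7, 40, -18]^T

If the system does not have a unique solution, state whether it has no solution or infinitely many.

x_1 = -1, x_2 = -6, x_3 = -4, x_4 = -1, x_5 = 4

Row-reduce the augmented matrix:
R2 ← R2 + 6·R1.
R4 ← R4 + 2·R1.
R5 ← R5 − 4·R1.
R2 ← R2 / (-6).
R1 ← R1 + 2·R2.
R3 ← R3 + 2·R2.
R4 ← R4 + 4·R2.
R5 ← R5 − 5·R2.
R3 ← R3 / (-16/3).
R1 ← R1 + 13/3·R3.
R2 ← R2 + 25/6·R3.
R4 ← R4 + 35/3·R3.
R5 ← R5 − 65/6·R3.
R4 ← R4 / (-1).
R1 ← R1 + 1·R4.
R2 ← R2 + 1·R4.
R3 ← R3 − 1·R4.
R5 ← R5 + 5·R4.
R5 ← R5 / (-1203/32).
R1 ← R1 + 55/8·R5.
R2 ← R2 + 233/32·R5.
R3 ← R3 − 55/8·R5.
R4 ← R4 + 103/16·R5.
Reading off the reduced rows gives x_1 = -1, x_2 = -6, x_3 = -4, x_4 = -1, x_5 = 4.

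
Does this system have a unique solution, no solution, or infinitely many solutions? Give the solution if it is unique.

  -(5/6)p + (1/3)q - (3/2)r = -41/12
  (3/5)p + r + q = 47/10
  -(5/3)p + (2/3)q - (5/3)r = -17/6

p = -1/2, q = 2, r = 3

Row-reduce the augmented matrix:
R1 ← R1 / (-5/6).
R2 ← R2 − 3/5·R1.
R3 ← R3 + 5/3·R1.
R2 ← R2 / (31/25).
R1 ← R1 + 2/5·R2.
R3 ← R3 / (4/3).
R1 ← R1 − 55/31·R3.
R2 ← R2 + 2/31·R3.
Reading off the reduced rows gives p = -1/2, q = 2, r = 3.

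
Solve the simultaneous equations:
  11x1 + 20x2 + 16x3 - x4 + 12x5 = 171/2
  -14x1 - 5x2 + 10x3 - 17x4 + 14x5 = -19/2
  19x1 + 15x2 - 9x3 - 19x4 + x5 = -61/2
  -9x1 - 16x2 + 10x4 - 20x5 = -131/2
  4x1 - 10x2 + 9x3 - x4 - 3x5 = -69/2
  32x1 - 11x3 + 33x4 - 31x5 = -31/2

Row-reduce the augmented matrix:
R1 ← R1 / (11).
R2 ← R2 + 14·R1.
R3 ← R3 − 19·R1.
R4 ← R4 + 9·R1.
R5 ← R5 − 4·R1.
R6 ← R6 − 32·R1.
R2 ← R2 / (225/11).
R1 ← R1 − 20/11·R2.
R3 ← R3 + 215/11·R2.
R4 ← R4 − 4/11·R2.
R5 ← R5 + 190/11·R2.
R6 ← R6 + 640/11·R2.
R3 ← R3 / (-343/45).
R1 ← R1 + 56/45·R3.
R2 ← R2 − 334/225·R3.
R4 ← R4 − 2824/225·R3.
R5 ← R5 − 1297/45·R3.
R6 ← R6 − 1297/45·R3.
R4 ← R4 / (-81783/1715).
R1 ← R1 − 353/49·R4.
R2 ← R2 + 13133/1715·R4.
R3 ← R3 − 1563/343·R4.
R5 ← R5 + 50560/343·R4.
R6 ← R6 + 50560/343·R4.
R5 ← R5 / (3242566/81783).
R1 ← R1 + 198164/81783·R5.
R2 ← R2 − 210616/81783·R5.
R3 ← R3 + 22001/27261·R5.
R4 ← R4 + 4928/81783·R5.
R6 ← R6 − 3242566/81783·R5.
R6 reduces to 0 = 0, so the extra equation is consistent.
Reading off the reduced rows gives x1 = -1/2, x2 = 5/2, x3 = 1/2, x4 = 3, x5 = 3.

x1 = -1/2, x2 = 5/2, x3 = 1/2, x4 = 3, x5 = 3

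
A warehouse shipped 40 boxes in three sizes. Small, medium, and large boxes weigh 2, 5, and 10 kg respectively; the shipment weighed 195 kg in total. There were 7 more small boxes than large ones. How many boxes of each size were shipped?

Let s = small boxes, m = medium boxes, l = large boxes.
  s + m + l = 40
  2s + 5m + 10l = 195
  s - l = 7
Row-reduce the augmented matrix:
R2 ← R2 − 2·R1.
R3 ← R3 − 1·R1.
R2 ← R2 / (3).
R1 ← R1 − 1·R2.
R3 ← R3 + 1·R2.
R3 ← R3 / (2/3).
R1 ← R1 + 5/3·R3.
R2 ← R2 − 8/3·R3.
Reading off the reduced rows gives s = 15, m = 17, l = 8.

small boxes: 15, medium boxes: 17, large boxes: 8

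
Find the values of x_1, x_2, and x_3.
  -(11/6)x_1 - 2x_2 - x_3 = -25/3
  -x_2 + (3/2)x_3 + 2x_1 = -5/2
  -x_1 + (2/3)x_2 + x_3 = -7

Row-reduce the augmented matrix:
R1 ← R1 / (-11/6).
R2 ← R2 − 2·R1.
R3 ← R3 + 1·R1.
R2 ← R2 / (-35/11).
R1 ← R1 − 12/11·R2.
R3 ← R3 − 58/33·R2.
R3 ← R3 / (62/35).
R1 ← R1 − 24/35·R3.
R2 ← R2 + 9/70·R3.
Reading off the reduced rows gives x_1 = 4, x_2 = 3, x_3 = -5.

x_1 = 4, x_2 = 3, x_3 = -5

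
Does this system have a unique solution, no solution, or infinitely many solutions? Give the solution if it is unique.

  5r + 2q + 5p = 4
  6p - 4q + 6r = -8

Row-reduce:
R1 ← R1 / (5).
R2 ← R2 − 6·R1.
R2 ← R2 / (-32/5).
R1 ← R1 − 2/5·R2.
Rank is 2 with 3 unknowns, leaving r free.

infinitely many solutions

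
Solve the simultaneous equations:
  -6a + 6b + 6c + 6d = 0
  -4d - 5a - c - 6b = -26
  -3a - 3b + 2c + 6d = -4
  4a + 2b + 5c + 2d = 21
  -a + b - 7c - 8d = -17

a = 3, b = 1, c = 1, d = 1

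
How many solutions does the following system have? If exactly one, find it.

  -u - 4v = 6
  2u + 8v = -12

infinitely many solutions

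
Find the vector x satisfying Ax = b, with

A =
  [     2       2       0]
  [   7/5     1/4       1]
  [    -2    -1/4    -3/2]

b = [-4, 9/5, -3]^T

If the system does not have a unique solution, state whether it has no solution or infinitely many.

Row-reduce the augmented matrix:
R1 ← R1 / (2).
R2 ← R2 − 7/5·R1.
R3 ← R3 + 2·R1.
R2 ← R2 / (-23/20).
R1 ← R1 − 1·R2.
R3 ← R3 − 7/4·R2.
R3 ← R3 / (1/46).
R1 ← R1 − 20/23·R3.
R2 ← R2 + 20/23·R3.
Reading off the reduced rows gives x_1 = 2, x_2 = -4, x_3 = 0.

x_1 = 2, x_2 = -4, x_3 = 0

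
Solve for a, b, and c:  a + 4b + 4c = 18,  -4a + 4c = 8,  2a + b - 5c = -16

a = 2, b = 0, c = 4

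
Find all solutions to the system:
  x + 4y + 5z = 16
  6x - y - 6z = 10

Row-reduce:
R2 ← R2 − 6·R1.
R2 ← R2 / (-25).
R1 ← R1 − 4·R2.
Rank is 2 with 3 unknowns, leaving z free.

infinitely many solutions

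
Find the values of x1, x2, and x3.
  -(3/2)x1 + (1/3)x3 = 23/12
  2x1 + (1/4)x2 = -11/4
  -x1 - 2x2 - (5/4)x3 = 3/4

x1 = -3/2, x2 = 1, x3 = -1

Row-reduce the augmented matrix:
R1 ← R1 / (-3/2).
R2 ← R2 − 2·R1.
R3 ← R3 + 1·R1.
R2 ← R2 / (1/4).
R3 ← R3 + 2·R2.
R3 ← R3 / (25/12).
R1 ← R1 + 2/9·R3.
R2 ← R2 − 16/9·R3.
Reading off the reduced rows gives x1 = -3/2, x2 = 1, x3 = -1.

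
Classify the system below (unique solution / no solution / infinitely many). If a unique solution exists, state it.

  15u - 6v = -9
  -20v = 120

u = -3, v = -6

Row-reduce the augmented matrix:
R1 ← R1 / (15).
R2 ← R2 / (-20).
R1 ← R1 + 2/5·R2.
Reading off the reduced rows gives u = -3, v = -6.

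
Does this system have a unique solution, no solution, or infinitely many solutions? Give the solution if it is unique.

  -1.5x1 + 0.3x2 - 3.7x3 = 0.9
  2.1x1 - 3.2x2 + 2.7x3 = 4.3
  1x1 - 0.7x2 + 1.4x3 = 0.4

x1 = -1, x2 = -2, x3 = 0

Row-reduce the augmented matrix:
R1 ← R1 / (-3/2).
R2 ← R2 − 21/10·R1.
R3 ← R3 − 1·R1.
R2 ← R2 / (-139/50).
R1 ← R1 + 1/5·R2.
R3 ← R3 + 1/2·R2.
R3 ← R3 / (-1294/2085).
R1 ← R1 − 1103/417·R3.
R2 ← R2 − 124/139·R3.
Reading off the reduced rows gives x1 = -1, x2 = -2, x3 = 0.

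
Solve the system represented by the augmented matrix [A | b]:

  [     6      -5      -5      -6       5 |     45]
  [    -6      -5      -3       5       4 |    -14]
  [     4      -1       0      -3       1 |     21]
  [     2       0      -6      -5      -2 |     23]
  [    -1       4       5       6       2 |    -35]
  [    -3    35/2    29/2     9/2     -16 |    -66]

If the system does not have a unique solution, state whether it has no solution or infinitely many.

no solution

Row-reduce:
R1 ← R1 / (6).
R2 ← R2 + 6·R1.
R3 ← R3 − 4·R1.
R4 ← R4 − 2·R1.
R5 ← R5 + 1·R1.
R6 ← R6 + 3·R1.
R2 ← R2 / (-10).
R1 ← R1 + 5/6·R2.
R3 ← R3 − 7/3·R2.
R4 ← R4 − 5/3·R2.
R5 ← R5 − 19/6·R2.
R6 ← R6 − 15·R2.
R3 ← R3 / (22/15).
R1 ← R1 + 1/6·R3.
R2 ← R2 − 4/5·R3.
R4 ← R4 + 17/3·R3.
R5 ← R5 − 49/30·R3.
R4 ← R4 / (-9/44).
R1 ← R1 + 73/88·R4.
R2 ← R2 + 7/22·R4.
R3 ← R3 − 23/44·R4.
R5 ← R5 − 337/88·R4.
R5 ← R5 / (-103/2).
R1 ← R1 − 25/2·R5.
R2 ← R2 − 4·R5.
R3 ← R3 + 8·R5.
R4 ← R4 − 15·R5.
Row 6 reduces to 0 = 3, a contradiction. The system is inconsistent.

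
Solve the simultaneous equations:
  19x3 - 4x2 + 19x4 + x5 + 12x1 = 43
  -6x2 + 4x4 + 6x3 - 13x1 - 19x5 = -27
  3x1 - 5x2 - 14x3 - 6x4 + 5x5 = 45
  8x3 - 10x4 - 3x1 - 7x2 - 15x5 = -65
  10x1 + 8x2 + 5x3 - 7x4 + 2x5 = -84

Row-reduce the augmented matrix:
R1 ← R1 / (12).
R2 ← R2 + 13·R1.
R3 ← R3 − 3·R1.
R4 ← R4 + 3·R1.
R5 ← R5 − 10·R1.
R2 ← R2 / (-31/3).
R1 ← R1 + 1/3·R2.
R3 ← R3 + 4·R2.
R4 ← R4 + 8·R2.
R5 ← R5 − 34/3·R2.
R3 ← R3 / (-3601/124).
R1 ← R1 − 45/62·R3.
R2 ← R2 + 319/124·R3.
R4 ← R4 + 971/124·R3.
R5 ← R5 − 568/31·R3.
R4 ← R4 / (-67762/3601).
R1 ← R1 − 1022/3601·R4.
R2 ← R2 + 2102/3601·R4.
R3 ← R3 − 2513/3601·R4.
R5 ← R5 + 31176/3601·R4.
R5 ← R5 / (-313635/33881).
R1 ← R1 − 30241/33881·R5.
R2 ← R2 − 27908/33881·R5.
R3 ← R3 + 18697/33881·R5.
R4 ← R4 − 7256/33881·R5.
Reading off the reduced rows gives x1 = -2, x2 = -6, x3 = -1, x4 = 3, x5 = 5.

x1 = -2, x2 = -6, x3 = -1, x4 = 3, x5 = 5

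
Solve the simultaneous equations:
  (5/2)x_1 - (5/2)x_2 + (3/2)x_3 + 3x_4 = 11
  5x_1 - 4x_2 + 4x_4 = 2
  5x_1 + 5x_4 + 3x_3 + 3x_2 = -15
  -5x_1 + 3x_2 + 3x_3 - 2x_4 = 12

no solution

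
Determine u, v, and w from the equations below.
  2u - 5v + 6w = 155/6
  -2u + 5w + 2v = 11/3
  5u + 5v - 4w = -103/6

u = 2/3, v = -5/2, w = 2

Row-reduce the augmented matrix:
R1 ← R1 / (2).
R2 ← R2 + 2·R1.
R3 ← R3 − 5·R1.
R2 ← R2 / (-3).
R1 ← R1 + 5/2·R2.
R3 ← R3 − 35/2·R2.
R3 ← R3 / (271/6).
R1 ← R1 + 37/6·R3.
R2 ← R2 + 11/3·R3.
Reading off the reduced rows gives u = 2/3, v = -5/2, w = 2.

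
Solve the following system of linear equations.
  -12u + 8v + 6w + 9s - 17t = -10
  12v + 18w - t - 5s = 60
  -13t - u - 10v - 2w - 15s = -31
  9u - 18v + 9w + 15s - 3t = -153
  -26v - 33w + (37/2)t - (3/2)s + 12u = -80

infinitely many solutions

Row-reduce:
R1 ← R1 / (-12).
R3 ← R3 + 1·R1.
R4 ← R4 − 9·R1.
R5 ← R5 − 12·R1.
R2 ← R2 / (12).
R1 ← R1 + 2/3·R2.
R3 ← R3 + 32/3·R2.
R4 ← R4 + 12·R2.
R5 ← R5 + 18·R2.
R3 ← R3 / (27/2).
R1 ← R1 − 1/2·R3.
R2 ← R2 − 3/2·R3.
R4 ← R4 − 63/2·R3.
R4 ← R4 / (3449/54).
R1 ← R1 + 68/243·R4.
R2 ← R2 − 148/81·R4.
R3 ← R3 + 727/486·R4.
Rank is 4 with 5 unknowns, leaving t free.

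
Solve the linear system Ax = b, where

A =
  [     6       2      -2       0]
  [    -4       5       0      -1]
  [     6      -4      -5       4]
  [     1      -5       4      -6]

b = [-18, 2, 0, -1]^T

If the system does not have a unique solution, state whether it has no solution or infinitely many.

x_1 = -3, x_2 = -2, x_3 = -2, x_4 = 0

Row-reduce the augmented matrix:
R1 ← R1 / (6).
R2 ← R2 + 4·R1.
R3 ← R3 − 6·R1.
R4 ← R4 − 1·R1.
R2 ← R2 / (19/3).
R1 ← R1 − 1/3·R2.
R3 ← R3 + 6·R2.
R4 ← R4 + 16/3·R2.
R3 ← R3 / (-81/19).
R1 ← R1 + 5/19·R3.
R2 ← R2 + 4/19·R3.
R4 ← R4 − 61/19·R3.
R4 ← R4 / (-368/81).
R1 ← R1 + 11/81·R4.
R2 ← R2 + 25/81·R4.
R3 ← R3 + 58/81·R4.
Reading off the reduced rows gives x_1 = -3, x_2 = -2, x_3 = -2, x_4 = 0.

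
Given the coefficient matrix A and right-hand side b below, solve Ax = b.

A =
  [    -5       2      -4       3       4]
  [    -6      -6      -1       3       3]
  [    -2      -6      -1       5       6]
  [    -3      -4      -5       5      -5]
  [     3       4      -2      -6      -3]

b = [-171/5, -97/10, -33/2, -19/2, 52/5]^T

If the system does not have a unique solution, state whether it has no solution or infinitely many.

Row-reduce the augmented matrix:
R1 ← R1 / (-5).
R2 ← R2 + 6·R1.
R3 ← R3 + 2·R1.
R4 ← R4 + 3·R1.
R5 ← R5 − 3·R1.
R2 ← R2 / (-42/5).
R1 ← R1 + 2/5·R2.
R3 ← R3 + 34/5·R2.
R4 ← R4 + 26/5·R2.
R5 ← R5 − 26/5·R2.
R3 ← R3 / (-52/21).
R1 ← R1 − 13/21·R3.
R2 ← R2 + 19/42·R3.
R4 ← R4 + 104/21·R3.
R5 ← R5 + 43/21·R3.
R4 ← R4 / (-5).
R1 ← R1 − 1/2·R4.
R2 ← R2 + 37/52·R4.
R3 ← R3 + 45/26·R4.
R5 ← R5 + 211/26·R4.
R5 ← R5 / (5891/260).
R1 ← R1 + 21/20·R5.
R2 ← R2 − 887/520·R5.
R3 ← R3 − 201/52·R5.
R4 ← R4 − 18/5·R5.
Reading off the reduced rows gives x_1 = 1, x_2 = -2, x_3 = 5/2, x_4 = -12/5, x_5 = -2.

x_1 = 1, x_2 = -2, x_3 = 5/2, x_4 = -12/5, x_5 = -2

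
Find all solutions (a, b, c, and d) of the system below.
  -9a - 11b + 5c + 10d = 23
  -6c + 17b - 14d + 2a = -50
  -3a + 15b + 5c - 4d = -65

Row-reduce:
R1 ← R1 / (-9).
R2 ← R2 − 2·R1.
R3 ← R3 + 3·R1.
R2 ← R2 / (131/9).
R1 ← R1 − 11/9·R2.
R3 ← R3 − 56/3·R2.
R3 ← R3 / (1258/131).
R1 ← R1 + 19/131·R3.
R2 ← R2 + 44/131·R3.
Rank is 3 with 4 unknowns, leaving d free.

infinitely many solutions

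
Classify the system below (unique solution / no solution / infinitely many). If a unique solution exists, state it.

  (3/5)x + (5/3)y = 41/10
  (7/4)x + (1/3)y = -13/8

Row-reduce the augmented matrix:
R1 ← R1 / (3/5).
R2 ← R2 − 7/4·R1.
R2 ← R2 / (-163/36).
R1 ← R1 − 25/9·R2.
Reading off the reduced rows gives x = -3/2, y = 3.

x = -3/2, y = 3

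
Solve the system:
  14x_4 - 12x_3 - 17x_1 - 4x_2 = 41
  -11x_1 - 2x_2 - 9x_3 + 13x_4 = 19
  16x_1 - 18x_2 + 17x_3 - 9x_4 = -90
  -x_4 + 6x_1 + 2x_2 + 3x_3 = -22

infinitely many solutions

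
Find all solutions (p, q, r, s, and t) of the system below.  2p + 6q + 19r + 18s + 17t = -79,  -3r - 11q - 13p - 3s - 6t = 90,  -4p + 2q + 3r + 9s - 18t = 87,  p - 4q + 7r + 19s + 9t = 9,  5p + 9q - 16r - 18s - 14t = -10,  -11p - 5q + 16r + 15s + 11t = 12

no solution

Row-reduce:
R1 ← R1 / (2).
R2 ← R2 + 13·R1.
R3 ← R3 + 4·R1.
R4 ← R4 − 1·R1.
R5 ← R5 − 5·R1.
R6 ← R6 + 11·R1.
R2 ← R2 / (28).
R1 ← R1 − 3·R2.
R3 ← R3 − 14·R2.
R4 ← R4 + 7·R2.
R5 ← R5 + 6·R2.
R6 ← R6 − 28·R2.
R3 ← R3 / (-77/4).
R1 ← R1 + 191/56·R3.
R2 ← R2 − 241/56·R3.
R4 ← R4 − 221/8·R3.
R5 ← R5 + 1055/28·R3.
R4 ← R4 / (3277/154).
R1 ← R1 + 1173/1078·R4.
R2 ← R2 − 1497/1078·R4.
R3 ← R3 − 48/77·R4.
R5 ← R5 + 8130/539·R4.
R5 ← R5 / (432270/22939).
R1 ← R1 − 55689/22939·R5.
R2 ← R2 + 62271/22939·R5.
R3 ← R3 − 8609/3277·R5.
R4 ← R4 + 3911/3277·R5.
Row 6 reduces to 0 = 1, a contradiction. The system is inconsistent.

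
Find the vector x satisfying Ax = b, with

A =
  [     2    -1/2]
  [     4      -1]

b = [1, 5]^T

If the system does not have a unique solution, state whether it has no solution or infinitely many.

no solution

Row-reduce:
R1 ← R1 / (2).
R2 ← R2 − 4·R1.
Row 2 reduces to 0 = 3, a contradiction. The system is inconsistent.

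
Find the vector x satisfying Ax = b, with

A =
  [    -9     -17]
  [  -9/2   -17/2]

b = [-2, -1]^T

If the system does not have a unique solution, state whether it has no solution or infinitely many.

Row-reduce:
R1 ← R1 / (-9).
R2 ← R2 + 9/2·R1.
Rank is 1 with 2 unknowns, leaving x_2 free.

infinitely many solutions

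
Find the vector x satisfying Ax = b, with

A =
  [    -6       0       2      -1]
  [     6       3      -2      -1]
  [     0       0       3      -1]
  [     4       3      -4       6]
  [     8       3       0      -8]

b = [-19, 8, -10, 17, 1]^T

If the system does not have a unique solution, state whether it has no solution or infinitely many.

no solution

Row-reduce:
R1 ← R1 / (-6).
R2 ← R2 − 6·R1.
R4 ← R4 − 4·R1.
R5 ← R5 − 8·R1.
R2 ← R2 / (3).
R4 ← R4 − 3·R2.
R5 ← R5 − 3·R2.
R3 ← R3 / (3).
R1 ← R1 + 1/3·R3.
R4 ← R4 + 8/3·R3.
R5 ← R5 − 8/3·R3.
R4 ← R4 / (58/9).
R1 ← R1 − 1/18·R4.
R2 ← R2 + 2/3·R4.
R3 ← R3 + 1/3·R4.
R5 ← R5 + 58/9·R4.
Row 5 reduces to 0 = 2, a contradiction. The system is inconsistent.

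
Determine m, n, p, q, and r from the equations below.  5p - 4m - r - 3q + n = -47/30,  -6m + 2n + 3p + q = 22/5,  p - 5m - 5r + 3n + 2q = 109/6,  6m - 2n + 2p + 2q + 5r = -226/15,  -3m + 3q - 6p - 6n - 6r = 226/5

m = -7/5, n = -5/2, p = -1/3, q = 2, r = -3

Row-reduce the augmented matrix:
R1 ← R1 / (-4).
R2 ← R2 + 6·R1.
R3 ← R3 + 5·R1.
R4 ← R4 − 6·R1.
R5 ← R5 + 3·R1.
R2 ← R2 / (1/2).
R1 ← R1 + 1/4·R2.
R3 ← R3 − 7/4·R2.
R4 ← R4 + 1/2·R2.
R5 ← R5 + 27/4·R2.
R3 ← R3 / (21/2).
R1 ← R1 + 7/2·R3.
R2 ← R2 + 9·R3.
R4 ← R4 − 5·R3.
R5 ← R5 + 141/2·R3.
R4 ← R4 / (66/7).
R1 ← R1 + 1·R4.
R2 ← R2 + 4/7·R4.
R3 ← R3 + 9/7·R4.
R5 ← R5 + 78/7·R4.
R5 ← R5 / (-379/11).
R1 ← R1 + 67/66·R5.
R2 ← R2 + 137/33·R5.
R3 ← R3 − 9/22·R5.
R4 ← R4 − 65/66·R5.
Reading off the reduced rows gives m = -7/5, n = -5/2, p = -1/3, q = 2, r = -3.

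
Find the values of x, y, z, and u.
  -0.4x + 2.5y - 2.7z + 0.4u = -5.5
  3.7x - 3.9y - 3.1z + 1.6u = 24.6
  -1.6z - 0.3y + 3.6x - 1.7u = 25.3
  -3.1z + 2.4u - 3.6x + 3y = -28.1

x = 5, y = -2, z = -1, u = -3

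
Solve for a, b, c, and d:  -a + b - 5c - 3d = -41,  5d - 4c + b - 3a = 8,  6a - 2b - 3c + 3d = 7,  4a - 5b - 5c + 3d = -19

a = 2, b = 4, c = 5, d = 6

Row-reduce the augmented matrix:
R1 ← R1 / (-1).
R2 ← R2 + 3·R1.
R3 ← R3 − 6·R1.
R4 ← R4 − 4·R1.
R2 ← R2 / (-2).
R1 ← R1 + 1·R2.
R3 ← R3 − 4·R2.
R4 ← R4 + 1·R2.
R3 ← R3 / (-11).
R1 ← R1 + 1/2·R3.
R2 ← R2 + 11/2·R3.
R4 ← R4 + 61/2·R3.
R4 ← R4 / (-1145/22).
R1 ← R1 + 101/22·R4.
R2 ← R2 + 27/2·R4.
R3 ← R3 + 13/11·R4.
Reading off the reduced rows gives a = 2, b = 4, c = 5, d = 6.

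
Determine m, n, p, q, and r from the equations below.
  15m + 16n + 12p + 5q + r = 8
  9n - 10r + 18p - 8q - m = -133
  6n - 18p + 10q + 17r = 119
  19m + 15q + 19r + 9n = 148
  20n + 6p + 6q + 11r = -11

m = 3, n = -2, p = -3, q = 6, r = 1

Row-reduce the augmented matrix:
R1 ← R1 / (15).
R2 ← R2 + 1·R1.
R4 ← R4 − 19·R1.
R2 ← R2 / (151/15).
R1 ← R1 − 16/15·R2.
R3 ← R3 − 6·R2.
R4 ← R4 + 169/15·R2.
R5 ← R5 − 20·R2.
R3 ← R3 / (-4410/151).
R1 ← R1 + 180/151·R3.
R2 ← R2 − 282/151·R3.
R4 ← R4 − 882/151·R3.
R5 ← R5 + 4734/151·R3.
R4 ← R4 / (3).
R1 ← R1 − 27/49·R4.
R2 ← R2 − 25/147·R4.
R3 ← R3 + 220/441·R4.
R5 ← R5 − 274/49·R4.
R5 ← R5 / (-10838/735).
R1 ← R1 + 459/245·R5.
R2 ← R2 + 344/2205·R5.
R3 ← R3 − 14257/13230·R5.
R4 ← R4 − 56/15·R5.
Reading off the reduced rows gives m = 3, n = -2, p = -3, q = 6, r = 1.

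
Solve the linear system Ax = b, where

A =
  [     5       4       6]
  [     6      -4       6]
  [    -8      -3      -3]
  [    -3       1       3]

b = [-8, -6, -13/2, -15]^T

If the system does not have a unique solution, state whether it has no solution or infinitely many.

Row-reduce:
R1 ← R1 / (5).
R2 ← R2 − 6·R1.
R3 ← R3 + 8·R1.
R4 ← R4 + 3·R1.
R2 ← R2 / (-44/5).
R1 ← R1 − 4/5·R2.
R3 ← R3 − 17/5·R2.
R4 ← R4 − 17/5·R2.
R3 ← R3 / (135/22).
R1 ← R1 − 12/11·R3.
R2 ← R2 − 3/22·R3.
R4 ← R4 − 135/22·R3.
Row 4 reduces to 0 = -1/2, a contradiction. The system is inconsistent.

no solution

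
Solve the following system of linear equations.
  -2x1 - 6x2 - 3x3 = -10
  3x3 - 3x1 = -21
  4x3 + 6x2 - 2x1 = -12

x1 = 5, x2 = 1, x3 = -2

Row-reduce the augmented matrix:
R1 ← R1 / (-2).
R2 ← R2 + 3·R1.
R3 ← R3 + 2·R1.
R2 ← R2 / (9).
R1 ← R1 − 3·R2.
R3 ← R3 − 12·R2.
R3 ← R3 / (-3).
R1 ← R1 + 1·R3.
R2 ← R2 − 5/6·R3.
Reading off the reduced rows gives x1 = 5, x2 = 1, x3 = -2.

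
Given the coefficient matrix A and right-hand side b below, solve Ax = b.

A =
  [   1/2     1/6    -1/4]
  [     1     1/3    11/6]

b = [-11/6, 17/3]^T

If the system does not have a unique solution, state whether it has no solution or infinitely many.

infinitely many solutions

Row-reduce:
R1 ← R1 / (1/2).
R2 ← R2 − 1·R1.
R2 ← R2 / (7/3).
R1 ← R1 + 1/2·R2.
Rank is 2 with 3 unknowns, leaving x_2 free.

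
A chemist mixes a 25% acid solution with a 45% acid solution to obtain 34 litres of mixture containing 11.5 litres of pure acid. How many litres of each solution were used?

Let a = litres of solution A, b = litres of solution B.
  a + b = 34
  (1/4)a + (9/20)b = 23/2
From equation 1: a = 34 − b.
Substitute into equation 2 and solve: b = 15.
Then a = 19.

litres of solution A: 19, litres of solution B: 15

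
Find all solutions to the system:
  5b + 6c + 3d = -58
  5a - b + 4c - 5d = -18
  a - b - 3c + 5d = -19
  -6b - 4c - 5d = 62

Row-reduce the augmented matrix:
Swap R1 and R2.
R1 ← R1 / (5).
R3 ← R3 − 1·R1.
R2 ← R2 / (5).
R1 ← R1 + 1/5·R2.
R3 ← R3 + 4/5·R2.
R4 ← R4 + 6·R2.
R3 ← R3 / (-71/25).
R1 ← R1 − 26/25·R3.
R2 ← R2 − 6/5·R3.
R4 ← R4 − 16/5·R3.
R4 ← R4 / (419/71).
R1 ← R1 − 106/71·R4.
R2 ← R2 − 237/71·R4.
R3 ← R3 + 162/71·R4.
Reading off the reduced rows gives a = -6, b = -2, c = -5, d = -6.

a = -6, b = -2, c = -5, d = -6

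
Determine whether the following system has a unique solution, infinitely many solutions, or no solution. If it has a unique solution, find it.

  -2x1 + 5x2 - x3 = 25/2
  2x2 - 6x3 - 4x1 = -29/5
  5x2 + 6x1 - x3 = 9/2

x1 = -1, x2 = 13/5, x3 = 5/2

Row-reduce the augmented matrix:
R1 ← R1 / (-2).
R2 ← R2 + 4·R1.
R3 ← R3 − 6·R1.
R2 ← R2 / (-8).
R1 ← R1 + 5/2·R2.
R3 ← R3 − 20·R2.
R3 ← R3 / (-14).
R1 ← R1 − 7/4·R3.
R2 ← R2 − 1/2·R3.
Reading off the reduced rows gives x1 = -1, x2 = 13/5, x3 = 5/2.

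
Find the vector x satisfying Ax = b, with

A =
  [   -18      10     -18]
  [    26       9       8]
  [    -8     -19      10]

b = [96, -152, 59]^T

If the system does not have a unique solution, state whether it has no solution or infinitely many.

no solution

Row-reduce:
R1 ← R1 / (-18).
R2 ← R2 − 26·R1.
R3 ← R3 + 8·R1.
R2 ← R2 / (211/9).
R1 ← R1 + 5/9·R2.
R3 ← R3 + 211/9·R2.
Row 3 reduces to 0 = 3, a contradiction. The system is inconsistent.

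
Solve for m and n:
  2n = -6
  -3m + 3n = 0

Row-reduce the augmented matrix:
Swap R1 and R2.
R1 ← R1 / (-3).
R2 ← R2 / (2).
R1 ← R1 + 1·R2.
Reading off the reduced rows gives m = -3, n = -3.

m = -3, n = -3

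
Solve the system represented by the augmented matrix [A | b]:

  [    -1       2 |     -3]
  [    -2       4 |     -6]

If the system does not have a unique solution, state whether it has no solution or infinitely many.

infinitely many solutions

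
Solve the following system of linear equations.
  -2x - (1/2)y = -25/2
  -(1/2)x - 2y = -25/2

x = 5, y = 5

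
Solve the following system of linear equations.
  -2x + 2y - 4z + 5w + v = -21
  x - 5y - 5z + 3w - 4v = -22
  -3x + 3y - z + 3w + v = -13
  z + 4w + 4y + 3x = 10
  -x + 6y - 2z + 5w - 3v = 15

x = 4, y = 6, z = -2, w = -6, v = -3

Row-reduce the augmented matrix:
R1 ← R1 / (-2).
R2 ← R2 − 1·R1.
R3 ← R3 + 3·R1.
R4 ← R4 − 3·R1.
R5 ← R5 + 1·R1.
R2 ← R2 / (-4).
R1 ← R1 + 1·R2.
R4 ← R4 − 7·R2.
R5 ← R5 − 5·R2.
R3 ← R3 / (5).
R1 ← R1 − 15/4·R3.
R2 ← R2 − 7/4·R3.
R4 ← R4 + 69/4·R3.
R5 ← R5 + 35/4·R3.
R4 ← R4 / (28/5).
R1 ← R1 + 1/2·R4.
R2 ← R2 − 1/5·R4.
R3 ← R3 + 9/10·R4.
R5 ← R5 − 3/2·R4.
R5 ← R5 / (-1579/224).
R1 ← R1 − 41/224·R5.
R2 ← R2 − 143/112·R5.
R3 ← R3 + 251/224·R5.
R4 ← R4 + 127/112·R5.
Reading off the reduced rows gives x = 4, y = 6, z = -2, w = -6, v = -3.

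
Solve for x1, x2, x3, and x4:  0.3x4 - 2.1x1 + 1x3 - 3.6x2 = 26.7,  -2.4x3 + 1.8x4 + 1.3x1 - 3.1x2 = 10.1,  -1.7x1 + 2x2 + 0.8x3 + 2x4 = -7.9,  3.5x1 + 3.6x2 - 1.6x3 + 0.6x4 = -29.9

x1 = -1, x2 = -6, x3 = 3, x4 = 0

Row-reduce the augmented matrix:
R1 ← R1 / (-21/10).
R2 ← R2 − 13/10·R1.
R3 ← R3 + 17/10·R1.
R4 ← R4 − 7/2·R1.
R2 ← R2 / (-373/70).
R1 ← R1 − 12/7·R2.
R3 ← R3 − 172/35·R2.
R4 ← R4 + 12/5·R2.
R3 ← R3 / (-3081/1865).
R1 ← R1 + 1174/1119·R3.
R2 ← R2 − 374/1119·R3.
R4 ← R4 − 4861/5595·R3.
R4 ← R4 / (96721/46215).
R1 ← R1 + 16480/9243·R4.
R2 ← R2 − 3266/9243·R4.
R3 ← R3 + 13385/6162·R4.
Reading off the reduced rows gives x1 = -1, x2 = -6, x3 = 3, x4 = 0.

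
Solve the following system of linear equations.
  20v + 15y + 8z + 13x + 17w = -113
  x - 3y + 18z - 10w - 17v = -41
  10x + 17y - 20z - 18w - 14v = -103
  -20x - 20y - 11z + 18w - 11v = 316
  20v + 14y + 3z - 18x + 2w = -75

x = -3, y = -5, z = -3, w = 5, v = -3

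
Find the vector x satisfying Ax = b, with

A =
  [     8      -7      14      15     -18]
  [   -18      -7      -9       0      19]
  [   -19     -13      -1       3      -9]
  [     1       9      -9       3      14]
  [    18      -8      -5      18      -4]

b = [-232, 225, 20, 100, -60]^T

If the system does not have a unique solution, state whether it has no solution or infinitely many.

Row-reduce the augmented matrix:
R1 ← R1 / (8).
R2 ← R2 + 18·R1.
R3 ← R3 + 19·R1.
R4 ← R4 − 1·R1.
R5 ← R5 − 18·R1.
R2 ← R2 / (-91/4).
R1 ← R1 + 7/8·R2.
R3 ← R3 + 237/8·R2.
R4 ← R4 − 79/8·R2.
R5 ← R5 − 31/4·R2.
R3 ← R3 / (537/182).
R1 ← R1 − 23/26·R3.
R2 ← R2 + 90/91·R3.
R4 ← R4 + 179/182·R3.
R5 ← R5 + 2624/91·R3.
R4 ← R4 / (14).
R1 ← R1 − 389/179·R4.
R2 ← R2 + 585/179·R4.
R3 ← R3 + 323/179·R4.
R5 ← R5 + 10075/179·R4.
R5 ← R5 / (-518681/2506).
R1 ← R1 − 14669/2506·R5.
R2 ← R2 + 18169/2506·R5.
R3 ← R3 + 20497/2506·R5.
R4 ← R4 + 1/14·R5.
Reading off the reduced rows gives x_1 = -2, x_2 = -3, x_3 = -6, x_4 = -3, x_5 = 6.

x_1 = -2, x_2 = -3, x_3 = -6, x_4 = -3, x_5 = 6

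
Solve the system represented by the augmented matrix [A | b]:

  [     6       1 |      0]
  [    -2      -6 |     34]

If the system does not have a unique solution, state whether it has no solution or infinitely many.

x_1 = 1, x_2 = -6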